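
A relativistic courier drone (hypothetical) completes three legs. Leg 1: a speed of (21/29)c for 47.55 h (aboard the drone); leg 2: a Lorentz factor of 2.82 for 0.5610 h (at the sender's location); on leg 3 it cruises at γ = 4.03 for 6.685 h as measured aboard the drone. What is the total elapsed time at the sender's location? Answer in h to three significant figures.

Δt = 96.4 h

Leg 1: γ = 1/√(1 − (21/29)²) = 29/20 = 1.450; Δt_1 = 1.450 × 47.55 = 68.95 h.
Leg 2: 0.5610 h is already measured at the sender's location.
Leg 3: γ = 4.03; Δt_3 = 4.030 × 6.685 = 26.94 h.
Total: 68.95 + 0.5610 + 26.94 h.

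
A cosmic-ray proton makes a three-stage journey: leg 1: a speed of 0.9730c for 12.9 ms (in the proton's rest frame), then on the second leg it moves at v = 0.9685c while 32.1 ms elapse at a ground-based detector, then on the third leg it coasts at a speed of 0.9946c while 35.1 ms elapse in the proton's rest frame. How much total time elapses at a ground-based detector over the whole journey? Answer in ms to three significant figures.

Leg 1: γ = 1/√(1 − 0.9730²) = 1/√0.05327 = 4.333; Δt_1 = 4.333 × 12.9 = 55.89 ms.
Leg 2: 32.1 ms is already measured at a ground-based detector.
Leg 3: γ = 1/√(1 − 0.9946²) = 1/√0.01077 = 9.636; Δt_3 = 9.636 × 35.1 = 338.2 ms.
Total: 55.89 + 32.10 + 338.2 ms.

Δt = 426 ms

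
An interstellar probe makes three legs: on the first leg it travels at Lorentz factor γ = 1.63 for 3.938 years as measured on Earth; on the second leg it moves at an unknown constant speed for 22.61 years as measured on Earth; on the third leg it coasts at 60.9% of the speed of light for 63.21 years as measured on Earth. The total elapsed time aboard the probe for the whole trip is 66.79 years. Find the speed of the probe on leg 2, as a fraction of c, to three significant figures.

β = 0.777

Leg 1: γ = 1.63; τ_1 = 3.938/1.630 = 2.416 years.
Leg 2: speed unknown; τ_2 = 22.61/γ_2.
Leg 3: β = 0.609; γ = 1/√(1 − 0.609²) = 1/√0.6291 = 1.261; τ_3 = 63.21/1.261 = 50.14 years.
Total proper time: 2.416 + τ_2 + 50.14 = 66.79, so τ_2 = 66.79 − 52.55 = 14.24 years.
γ_2 = 22.61/14.24 = 1.588; β = √(1 − 1/γ²) = √0.6035.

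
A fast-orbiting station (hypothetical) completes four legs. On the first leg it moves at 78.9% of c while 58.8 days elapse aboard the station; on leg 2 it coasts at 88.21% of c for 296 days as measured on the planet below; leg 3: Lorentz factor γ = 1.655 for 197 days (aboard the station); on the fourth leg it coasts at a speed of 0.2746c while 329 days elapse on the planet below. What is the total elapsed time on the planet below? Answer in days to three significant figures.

Leg 1: β = 0.789; γ = 1/√(1 − 0.789²) = 1/√0.3775 = 1.628; Δt_1 = 1.628 × 58.8 = 95.70 days.
Leg 2: 296 days is already measured on the planet below.
Leg 3: γ = 1.655; Δt_3 = 1.655 × 197 = 326.0 days.
Leg 4: 329 days is already measured on the planet below.
Total: 95.70 + 296.0 + 326.0 + 329.0 days.

Δt = 1050 days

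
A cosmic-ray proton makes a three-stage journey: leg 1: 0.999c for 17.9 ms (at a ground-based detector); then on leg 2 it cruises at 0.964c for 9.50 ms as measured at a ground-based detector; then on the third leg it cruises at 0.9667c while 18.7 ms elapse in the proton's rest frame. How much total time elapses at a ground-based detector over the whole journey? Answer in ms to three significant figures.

Δt = 100 ms

Leg 1: 17.9 ms is already measured at a ground-based detector.
Leg 2: 9.50 ms is already measured at a ground-based detector.
Leg 3: γ = 1/√(1 − 0.9667²) = 1/√0.06549 = 3.908; Δt_3 = 3.908 × 18.7 = 73.07 ms.
Total: 17.90 + 9.500 + 73.07 ms.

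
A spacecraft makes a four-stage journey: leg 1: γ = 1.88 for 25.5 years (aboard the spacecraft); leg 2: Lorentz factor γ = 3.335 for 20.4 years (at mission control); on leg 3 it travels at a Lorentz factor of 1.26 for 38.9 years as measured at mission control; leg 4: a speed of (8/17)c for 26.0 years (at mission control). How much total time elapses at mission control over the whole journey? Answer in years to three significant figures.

Leg 1: γ = 1.88; Δt_1 = 1.880 × 25.5 = 47.94 years.
Leg 2: 20.4 years is already measured at mission control.
Leg 3: 38.9 years is already measured at mission control.
Leg 4: 26.0 years is already measured at mission control.
Total: 47.94 + 20.40 + 38.90 + 26.00 years.

Δt = 133 years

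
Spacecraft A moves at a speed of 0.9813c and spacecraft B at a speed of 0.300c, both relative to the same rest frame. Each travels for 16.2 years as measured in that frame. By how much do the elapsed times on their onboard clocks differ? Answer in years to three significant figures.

|τ_A − τ_B| = 12.3 years

A: γ = 1/√(1 − 0.9813²) = 1/√0.03705 = 5.195; τ_A = 16.2/5.195 = 3.118 years.
B: γ = 1/√(1 − 0.300²) = 1/√0.9100 = 1.048; τ_B = 16.2/1.048 = 15.45 years.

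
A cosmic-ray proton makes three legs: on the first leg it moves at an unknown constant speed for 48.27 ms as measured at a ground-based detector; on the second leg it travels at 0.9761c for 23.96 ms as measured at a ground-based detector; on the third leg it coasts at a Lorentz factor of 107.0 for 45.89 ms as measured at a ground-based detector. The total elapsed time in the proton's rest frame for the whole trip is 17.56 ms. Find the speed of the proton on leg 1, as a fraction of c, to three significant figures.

β = 0.969

Leg 1: speed unknown; τ_1 = 48.27/γ_1.
Leg 2: γ = 1/√(1 − 0.9761²) = 1/√0.04723 = 4.601; τ_2 = 23.96/4.601 = 5.207 ms.
Leg 3: γ = 107.0; τ_3 = 45.89/107.0 = 0.4289 ms.
Total proper time: τ_1 + 5.207 + 0.4289 = 17.56, so τ_1 = 17.56 − 5.636 = 11.92 ms.
γ_1 = 48.27/11.92 = 4.048; β = √(1 − 1/γ²) = √0.9390.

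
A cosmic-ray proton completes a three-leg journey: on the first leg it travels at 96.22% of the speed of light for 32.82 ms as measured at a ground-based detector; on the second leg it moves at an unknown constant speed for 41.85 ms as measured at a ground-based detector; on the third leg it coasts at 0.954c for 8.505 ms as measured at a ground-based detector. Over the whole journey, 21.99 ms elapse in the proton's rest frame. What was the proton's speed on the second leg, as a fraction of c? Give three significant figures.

β = 0.968

Leg 1: β = 0.9622; γ = 1/√(1 − 0.9622²) = 1/√0.07417 = 3.672; τ_1 = 32.82/3.672 = 8.938 ms.
Leg 2: speed unknown; τ_2 = 41.85/γ_2.
Leg 3: γ = 1/√(1 − 0.954²) = 1/√0.08988 = 3.335; τ_3 = 8.505/3.335 = 2.550 ms.
Total proper time: 8.938 + τ_2 + 2.550 = 21.99, so τ_2 = 21.99 − 11.49 = 10.50 ms.
γ_2 = 41.85/10.50 = 3.985; β = √(1 − 1/γ²) = √0.9370.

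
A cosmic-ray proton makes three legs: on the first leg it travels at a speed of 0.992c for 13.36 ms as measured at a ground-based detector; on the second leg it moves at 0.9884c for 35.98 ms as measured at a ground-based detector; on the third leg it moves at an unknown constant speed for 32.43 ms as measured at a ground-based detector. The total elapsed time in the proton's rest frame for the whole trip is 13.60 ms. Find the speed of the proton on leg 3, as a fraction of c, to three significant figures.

β = 0.980

Leg 1: γ = 1/√(1 − 0.992²) = 1/√0.01594 = 7.922; τ_1 = 13.36/7.922 = 1.687 ms.
Leg 2: γ = 1/√(1 − 0.9884²) = 1/√0.02307 = 6.584; τ_2 = 35.98/6.584 = 5.464 ms.
Leg 3: speed unknown; τ_3 = 32.43/γ_3.
Total proper time: 1.687 + 5.464 + τ_3 = 13.60, so τ_3 = 13.60 − 7.151 = 6.449 ms.
γ_3 = 32.43/6.449 = 5.029; β = √(1 − 1/γ²) = √0.9605.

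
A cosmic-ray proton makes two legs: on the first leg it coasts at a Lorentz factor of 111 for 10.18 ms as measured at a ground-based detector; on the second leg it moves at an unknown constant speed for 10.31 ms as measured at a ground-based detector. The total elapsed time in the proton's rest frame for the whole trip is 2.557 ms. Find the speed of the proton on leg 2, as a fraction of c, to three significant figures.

Leg 1: γ = 111; τ_1 = 10.18/111.0 = 0.09171 ms.
Leg 2: speed unknown; τ_2 = 10.31/γ_2.
Total proper time: 0.09171 + τ_2 = 2.557, so τ_2 = 2.557 − 0.09171 = 2.465 ms.
γ_2 = 10.31/2.465 = 4.182; β = √(1 − 1/γ²) = √0.9428.

β = 0.971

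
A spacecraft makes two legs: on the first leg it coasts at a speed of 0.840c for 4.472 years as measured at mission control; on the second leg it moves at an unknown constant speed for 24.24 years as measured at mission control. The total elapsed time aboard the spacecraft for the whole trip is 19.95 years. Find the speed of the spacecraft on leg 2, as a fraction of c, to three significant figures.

Leg 1: γ = 1/√(1 − 0.840²) = 1/√0.2944 = 1.843; τ_1 = 4.472/1.843 = 2.426 years.
Leg 2: speed unknown; τ_2 = 24.24/γ_2.
Total proper time: 2.426 + τ_2 = 19.95, so τ_2 = 19.95 − 2.426 = 17.52 years.
γ_2 = 24.24/17.52 = 1.383; β = √(1 − 1/γ²) = √0.4774.

β = 0.691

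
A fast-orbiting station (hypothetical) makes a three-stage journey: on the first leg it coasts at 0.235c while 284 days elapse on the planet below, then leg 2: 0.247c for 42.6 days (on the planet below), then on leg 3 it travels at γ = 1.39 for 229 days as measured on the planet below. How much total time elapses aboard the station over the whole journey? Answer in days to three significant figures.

τ = 482 days

Leg 1: γ = 1/√(1 − 0.235²) = 1/√0.9448 = 1.029; τ_1 = 284/1.029 = 276.0 days.
Leg 2: γ = 1/√(1 − 0.247²) = 1/√0.9390 = 1.032; τ_2 = 42.6/1.032 = 41.28 days.
Leg 3: γ = 1.39; τ_3 = 229/1.390 = 164.7 days.
Total: 276.0 + 41.28 + 164.7 days.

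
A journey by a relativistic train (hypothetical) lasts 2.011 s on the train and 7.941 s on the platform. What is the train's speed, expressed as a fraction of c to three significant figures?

β = 0.967

The proper time is measured on the train (both events occur at the train's location); Δt is measured on the platform. γ = Δt/τ = 7.941/2.011 = 3.949.
β = √(1 − 1/γ²) = √(1 − 0.06413) = √0.9359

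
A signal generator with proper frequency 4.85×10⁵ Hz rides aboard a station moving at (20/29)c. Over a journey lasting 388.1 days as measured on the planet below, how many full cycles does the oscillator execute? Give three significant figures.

N = 1.18×10¹³

γ = 1/√(1 − (20/29)²) = 29/21 ≈ 1.381
The oscillator's own cycle count is N = f × τ where τ is the proper time aboard the station. τ = Δt/γ = 388.1/1.381 = 281.0 days = 2.428×10⁷ s.
N = 4.85×10⁵ × 2.428×10⁷ = 1.178×10¹³.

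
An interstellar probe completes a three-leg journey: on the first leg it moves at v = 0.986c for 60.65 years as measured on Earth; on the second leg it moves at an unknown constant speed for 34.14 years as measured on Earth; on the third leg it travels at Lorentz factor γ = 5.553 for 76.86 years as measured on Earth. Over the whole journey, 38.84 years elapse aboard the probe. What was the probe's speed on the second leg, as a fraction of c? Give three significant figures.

Leg 1: γ = 1/√(1 − 0.986²) = 1/√0.02780 = 5.997; τ_1 = 60.65/5.997 = 10.11 years.
Leg 2: speed unknown; τ_2 = 34.14/γ_2.
Leg 3: γ = 5.553; τ_3 = 76.86/5.553 = 13.84 years.
Total proper time: 10.11 + τ_2 + 13.84 = 38.84, so τ_2 = 38.84 − 23.95 = 14.89 years.
γ_2 = 34.14/14.89 = 2.293; β = √(1 − 1/γ²) = √0.8099.

β = 0.900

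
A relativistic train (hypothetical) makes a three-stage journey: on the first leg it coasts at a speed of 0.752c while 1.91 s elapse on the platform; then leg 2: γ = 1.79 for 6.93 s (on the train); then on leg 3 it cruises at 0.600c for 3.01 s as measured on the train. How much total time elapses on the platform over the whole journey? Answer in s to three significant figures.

Leg 1: 1.91 s is already measured on the platform.
Leg 2: γ = 1.79; Δt_2 = 1.790 × 6.93 = 12.40 s.
Leg 3: γ = 1/√(1 − 0.600²) = 5/4 = 1.250; Δt_3 = 1.250 × 3.01 = 3.762 s.
Total: 1.910 + 12.40 + 3.762 s.

Δt = 18.1 s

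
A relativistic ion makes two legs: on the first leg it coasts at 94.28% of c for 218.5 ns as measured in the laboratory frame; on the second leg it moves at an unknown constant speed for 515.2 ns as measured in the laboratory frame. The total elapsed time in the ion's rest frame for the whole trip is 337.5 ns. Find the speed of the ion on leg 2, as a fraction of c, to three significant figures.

β = 0.858

Leg 1: β = 0.9428; γ = 1/√(1 − 0.9428²) = 1/√0.1111 = 3.000; τ_1 = 218.5/3.000 = 72.84 ns.
Leg 2: speed unknown; τ_2 = 515.2/γ_2.
Total proper time: 72.84 + τ_2 = 337.5, so τ_2 = 337.5 − 72.84 = 264.7 ns.
γ_2 = 515.2/264.7 = 1.947; β = √(1 − 1/γ²) = √0.7361.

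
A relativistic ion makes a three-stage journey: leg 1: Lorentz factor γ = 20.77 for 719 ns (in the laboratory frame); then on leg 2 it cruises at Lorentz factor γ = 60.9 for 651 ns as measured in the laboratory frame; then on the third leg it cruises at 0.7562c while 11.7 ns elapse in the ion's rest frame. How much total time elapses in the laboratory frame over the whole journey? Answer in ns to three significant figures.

Leg 1: 719 ns is already measured in the laboratory frame.
Leg 2: 651 ns is already measured in the laboratory frame.
Leg 3: γ = 1/√(1 − 0.7562²) = 1/√0.4282 = 1.528; Δt_3 = 1.528 × 11.7 = 17.88 ns.
Total: 719.0 + 651.0 + 17.88 ns.

Δt = 1390 ns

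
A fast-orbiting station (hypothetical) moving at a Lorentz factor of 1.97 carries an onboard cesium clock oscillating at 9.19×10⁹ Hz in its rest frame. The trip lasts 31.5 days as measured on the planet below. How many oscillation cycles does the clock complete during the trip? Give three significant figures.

N = 1.27×10¹⁶

γ = 1.97
The oscillator's own cycle count is N = f × τ where τ is the proper time aboard the station. τ = Δt/γ = 31.5/1.970 = 15.99 days = 1.382×10⁶ s.
N = 9.19×10⁹ × 1.382×10⁶ = 1.270×10¹⁶.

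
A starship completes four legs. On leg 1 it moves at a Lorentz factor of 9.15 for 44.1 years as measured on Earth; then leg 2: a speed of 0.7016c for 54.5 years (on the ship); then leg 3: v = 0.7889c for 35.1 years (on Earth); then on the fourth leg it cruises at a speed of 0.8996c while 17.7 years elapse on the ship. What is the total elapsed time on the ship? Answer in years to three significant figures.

τ = 98.6 years

Leg 1: γ = 9.15; τ_1 = 44.1/9.150 = 4.820 years.
Leg 2: 54.5 years is already measured on the ship.
Leg 3: γ = 1/√(1 − 0.7889²) = 1/√0.3776 = 1.627; τ_3 = 35.1/1.627 = 21.57 years.
Leg 4: 17.7 years is already measured on the ship.
Total: 4.820 + 54.50 + 21.57 + 17.70 years.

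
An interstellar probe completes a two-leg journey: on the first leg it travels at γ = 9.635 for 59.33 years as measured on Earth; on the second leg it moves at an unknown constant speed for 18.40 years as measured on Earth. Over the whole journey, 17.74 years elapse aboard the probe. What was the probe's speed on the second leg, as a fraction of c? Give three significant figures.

β = 0.777

Leg 1: γ = 9.635; τ_1 = 59.33/9.635 = 6.158 years.
Leg 2: speed unknown; τ_2 = 18.40/γ_2.
Total proper time: 6.158 + τ_2 = 17.74, so τ_2 = 17.74 − 6.158 = 11.58 years.
γ_2 = 18.40/11.58 = 1.589; β = √(1 − 1/γ²) = √0.6038.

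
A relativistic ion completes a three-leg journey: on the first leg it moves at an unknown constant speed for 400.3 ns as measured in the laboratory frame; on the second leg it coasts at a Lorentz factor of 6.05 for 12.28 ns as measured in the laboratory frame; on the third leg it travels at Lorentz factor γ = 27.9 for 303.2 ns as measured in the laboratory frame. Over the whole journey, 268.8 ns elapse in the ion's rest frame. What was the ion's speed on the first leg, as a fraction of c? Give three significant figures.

Leg 1: speed unknown; τ_1 = 400.3/γ_1.
Leg 2: γ = 6.05; τ_2 = 12.28/6.050 = 2.030 ns.
Leg 3: γ = 27.9; τ_3 = 303.2/27.90 = 10.87 ns.
Total proper time: τ_1 + 2.030 + 10.87 = 268.8, so τ_1 = 268.8 − 12.90 = 255.9 ns.
γ_1 = 400.3/255.9 = 1.564; β = √(1 − 1/γ²) = √0.5913.

β = 0.769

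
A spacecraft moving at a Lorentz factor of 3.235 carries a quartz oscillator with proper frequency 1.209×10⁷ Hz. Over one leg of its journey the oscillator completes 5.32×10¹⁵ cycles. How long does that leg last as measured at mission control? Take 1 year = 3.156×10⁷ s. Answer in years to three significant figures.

γ = 3.235
Proper time for N cycles: τ = N/f = 5.32×10¹⁵/(1.209×10⁷) = 4.400×10⁸ s = 13.94 years.
Lab-frame duration Δt = γτ = 3.235 × 13.94 = 45.10 years.

Δt = 45.1 years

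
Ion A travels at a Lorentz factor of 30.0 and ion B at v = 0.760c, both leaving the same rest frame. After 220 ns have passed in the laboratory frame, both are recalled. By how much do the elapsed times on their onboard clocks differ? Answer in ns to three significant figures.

A: γ = 30.0; τ_A = 220/30.00 = 7.333 ns.
B: γ = 1/√(1 − 0.760²) = 1/√0.4224 = 1.539; τ_B = 220/1.539 = 143.0 ns.

|τ_A − τ_B| = 136 ns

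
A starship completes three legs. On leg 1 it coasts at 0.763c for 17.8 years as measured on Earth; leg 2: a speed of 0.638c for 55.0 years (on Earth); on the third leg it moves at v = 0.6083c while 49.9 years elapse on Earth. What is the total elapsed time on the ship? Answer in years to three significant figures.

τ = 93.5 years

Leg 1: γ = 1/√(1 − 0.763²) = 1/√0.4178 = 1.547; τ_1 = 17.8/1.547 = 11.51 years.
Leg 2: γ = 1/√(1 − 0.638²) = 1/√0.5930 = 1.299; τ_2 = 55.0/1.299 = 42.35 years.
Leg 3: γ = 1/√(1 − 0.6083²) = 1/√0.6300 = 1.260; τ_3 = 49.9/1.260 = 39.61 years.
Total: 11.51 + 42.35 + 39.61 years.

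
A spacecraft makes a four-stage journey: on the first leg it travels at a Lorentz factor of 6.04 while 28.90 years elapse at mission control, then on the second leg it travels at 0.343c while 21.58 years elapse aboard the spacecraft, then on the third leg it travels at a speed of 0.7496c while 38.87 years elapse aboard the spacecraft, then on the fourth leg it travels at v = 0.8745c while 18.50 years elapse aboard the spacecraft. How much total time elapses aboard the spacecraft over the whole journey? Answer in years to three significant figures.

τ = 83.7 years

Leg 1: γ = 6.04; τ_1 = 28.90/6.040 = 4.785 years.
Leg 2: 21.58 years is already measured aboard the spacecraft.
Leg 3: 38.87 years is already measured aboard the spacecraft.
Leg 4: 18.50 years is already measured aboard the spacecraft.
Total: 4.785 + 21.58 + 38.87 + 18.50 years.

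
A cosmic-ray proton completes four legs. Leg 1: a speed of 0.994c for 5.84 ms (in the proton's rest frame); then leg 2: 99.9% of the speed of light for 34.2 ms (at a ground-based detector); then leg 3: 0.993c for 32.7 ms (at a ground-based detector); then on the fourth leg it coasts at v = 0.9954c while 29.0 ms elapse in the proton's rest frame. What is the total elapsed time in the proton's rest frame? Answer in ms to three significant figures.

Leg 1: 5.84 ms is already measured in the proton's rest frame.
Leg 2: β = 0.999; γ = 1/√(1 − 0.999²) = 1/√0.001999 = 22.37; τ_2 = 34.2/22.37 = 1.529 ms.
Leg 3: γ = 1/√(1 − 0.993²) = 1/√0.01395 = 8.466; τ_3 = 32.7/8.466 = 3.862 ms.
Leg 4: 29.0 ms is already measured in the proton's rest frame.
Total: 5.840 + 1.529 + 3.862 + 29.00 ms.

τ = 40.2 ms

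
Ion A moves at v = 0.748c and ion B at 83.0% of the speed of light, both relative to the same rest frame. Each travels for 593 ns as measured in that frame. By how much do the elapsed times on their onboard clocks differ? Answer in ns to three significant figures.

A: γ = 1/√(1 − 0.748²) = 1/√0.4405 = 1.507; τ_A = 593/1.507 = 393.6 ns.
B: β = 0.830; γ = 1/√(1 − 0.830²) = 1/√0.3111 = 1.793; τ_B = 593/1.793 = 330.8 ns.

|τ_A − τ_B| = 62.8 ns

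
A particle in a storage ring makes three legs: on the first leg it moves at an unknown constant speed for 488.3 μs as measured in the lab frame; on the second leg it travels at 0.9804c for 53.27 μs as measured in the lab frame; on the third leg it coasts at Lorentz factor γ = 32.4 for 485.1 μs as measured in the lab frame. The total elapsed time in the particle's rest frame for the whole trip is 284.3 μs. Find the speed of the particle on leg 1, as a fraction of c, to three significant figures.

β = 0.848

Leg 1: speed unknown; τ_1 = 488.3/γ_1.
Leg 2: γ = 1/√(1 − 0.9804²) = 1/√0.03882 = 5.076; τ_2 = 53.27/5.076 = 10.50 μs.
Leg 3: γ = 32.4; τ_3 = 485.1/32.40 = 14.97 μs.
Total proper time: τ_1 + 10.50 + 14.97 = 284.3, so τ_1 = 284.3 − 25.47 = 258.8 μs.
γ_1 = 488.3/258.8 = 1.887; β = √(1 − 1/γ²) = √0.7190.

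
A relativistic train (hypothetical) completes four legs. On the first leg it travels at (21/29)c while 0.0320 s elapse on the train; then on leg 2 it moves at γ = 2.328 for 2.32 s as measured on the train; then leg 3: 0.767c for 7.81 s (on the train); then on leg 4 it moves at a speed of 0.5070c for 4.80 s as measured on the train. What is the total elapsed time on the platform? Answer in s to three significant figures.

Leg 1: γ = 1/√(1 − (21/29)²) = 29/20 = 1.450; Δt_1 = 1.450 × 0.0320 = 0.04640 s.
Leg 2: γ = 2.328; Δt_2 = 2.328 × 2.32 = 5.401 s.
Leg 3: γ = 1/√(1 − 0.767²) = 1/√0.4117 = 1.558; Δt_3 = 1.558 × 7.81 = 12.17 s.
Leg 4: γ = 1/√(1 − 0.5070²) = 1/√0.7430 = 1.160; Δt_4 = 1.160 × 4.80 = 5.569 s.
Total: 0.04640 + 5.401 + 12.17 + 5.569 s.

Δt = 23.2 s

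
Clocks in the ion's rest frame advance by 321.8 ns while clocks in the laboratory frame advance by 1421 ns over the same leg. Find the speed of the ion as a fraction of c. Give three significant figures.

β = 0.974

The proper time is measured in the ion's rest frame (both events occur at the ion's location); Δt is measured in the laboratory frame. γ = Δt/τ = 1421/321.8 = 4.416.
β = √(1 − 1/γ²) = √(1 − 0.05128) = √0.9487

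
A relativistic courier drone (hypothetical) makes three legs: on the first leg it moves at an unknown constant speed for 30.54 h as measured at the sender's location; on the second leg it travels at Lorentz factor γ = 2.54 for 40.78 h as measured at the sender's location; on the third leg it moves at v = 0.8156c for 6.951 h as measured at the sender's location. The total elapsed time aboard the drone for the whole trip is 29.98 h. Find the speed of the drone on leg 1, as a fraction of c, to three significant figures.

Leg 1: speed unknown; τ_1 = 30.54/γ_1.
Leg 2: γ = 2.54; τ_2 = 40.78/2.540 = 16.06 h.
Leg 3: γ = 1/√(1 − 0.8156²) = 1/√0.3348 = 1.728; τ_3 = 6.951/1.728 = 4.022 h.
Total proper time: τ_1 + 16.06 + 4.022 = 29.98, so τ_1 = 29.98 − 20.08 = 9.903 h.
γ_1 = 30.54/9.903 = 3.084; β = √(1 − 1/γ²) = √0.8949.

β = 0.946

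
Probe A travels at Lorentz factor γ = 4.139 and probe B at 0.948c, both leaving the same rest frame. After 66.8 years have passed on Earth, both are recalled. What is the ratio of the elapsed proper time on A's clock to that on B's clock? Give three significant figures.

τ_A/τ_B = 0.759

A: γ = 4.139. B: γ = 1/√(1 − 0.948²) = 1/√0.1013 = 3.142.
τ_A/τ_B = γ_B/γ_A = 3.142/4.139 = 0.7591, so τ_A/τ_B = 0.7591.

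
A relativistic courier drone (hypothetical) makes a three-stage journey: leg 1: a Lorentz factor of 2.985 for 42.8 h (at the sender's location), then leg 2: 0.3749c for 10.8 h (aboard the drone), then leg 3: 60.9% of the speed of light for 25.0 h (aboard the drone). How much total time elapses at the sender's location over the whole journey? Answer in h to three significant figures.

Leg 1: 42.8 h is already measured at the sender's location.
Leg 2: γ = 1/√(1 − 0.3749²) = 1/√0.8594 = 1.079; Δt_2 = 1.079 × 10.8 = 11.65 h.
Leg 3: β = 0.609; γ = 1/√(1 − 0.609²) = 1/√0.6291 = 1.261; Δt_3 = 1.261 × 25.0 = 31.52 h.
Total: 42.80 + 11.65 + 31.52 h.

Δt = 86.0 h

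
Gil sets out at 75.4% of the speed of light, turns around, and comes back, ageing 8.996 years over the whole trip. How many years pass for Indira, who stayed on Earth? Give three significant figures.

Δt = 13.7 years

β = 0.754; γ = 1/√(1 − 0.754²) = 1/√0.4315 = 1.522
Earth-frame duration is the dilated interval: Δt = γτ = 1.522 × 8.996 years.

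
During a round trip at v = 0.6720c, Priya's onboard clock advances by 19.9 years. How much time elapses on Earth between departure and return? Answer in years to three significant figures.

γ = 1/√(1 − 0.6720²) = 1/√0.5484 = 1.350
Earth-frame duration is the dilated interval: Δt = γτ = 1.350 × 19.9 years.

Δt = 26.9 years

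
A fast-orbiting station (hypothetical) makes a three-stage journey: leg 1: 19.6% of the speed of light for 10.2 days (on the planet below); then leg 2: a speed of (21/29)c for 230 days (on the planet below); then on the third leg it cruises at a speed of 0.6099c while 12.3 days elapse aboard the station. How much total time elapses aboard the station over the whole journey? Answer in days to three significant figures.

τ = 181 days

Leg 1: β = 0.196; γ = 1/√(1 − 0.196²) = 1/√0.9616 = 1.020; τ_1 = 10.2/1.020 = 10.00 days.
Leg 2: γ = 1/√(1 − (21/29)²) = 29/20 = 1.450; τ_2 = 230/1.450 = 158.6 days.
Leg 3: 12.3 days is already measured aboard the station.
Total: 10.00 + 158.6 + 12.30 days.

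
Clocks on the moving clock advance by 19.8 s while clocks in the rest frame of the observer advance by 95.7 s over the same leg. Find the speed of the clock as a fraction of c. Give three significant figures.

The proper time is measured on the moving clock (both events occur at the clock's location); Δt is measured in the rest frame of the observer. γ = Δt/τ = 95.7/19.8 = 4.833.
β = √(1 − 1/γ²) = √(1 − 0.04281) = √0.9572

β = 0.978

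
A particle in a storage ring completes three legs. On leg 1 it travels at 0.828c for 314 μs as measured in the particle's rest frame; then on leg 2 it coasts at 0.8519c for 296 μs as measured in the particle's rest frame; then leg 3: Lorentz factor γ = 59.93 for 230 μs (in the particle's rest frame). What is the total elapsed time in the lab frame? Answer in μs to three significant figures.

Δt = 1.49×10⁴ μs

Leg 1: γ = 1/√(1 − 0.828²) = 1/√0.3144 = 1.783; Δt_1 = 1.783 × 314 = 560.0 μs.
Leg 2: γ = 1/√(1 − 0.8519²) = 1/√0.2743 = 1.909; Δt_2 = 1.909 × 296 = 565.2 μs.
Leg 3: γ = 59.93; Δt_3 = 59.93 × 230 = 1.378×10⁴ μs.
Total: 560.0 + 565.2 + 1.378×10⁴ μs.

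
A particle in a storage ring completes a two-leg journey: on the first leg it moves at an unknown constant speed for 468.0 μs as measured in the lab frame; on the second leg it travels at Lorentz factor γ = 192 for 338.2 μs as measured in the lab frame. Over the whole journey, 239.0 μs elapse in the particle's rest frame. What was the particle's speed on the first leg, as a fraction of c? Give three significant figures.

β = 0.862

Leg 1: speed unknown; τ_1 = 468.0/γ_1.
Leg 2: γ = 192; τ_2 = 338.2/192.0 = 1.761 μs.
Total proper time: τ_1 + 1.761 = 239.0, so τ_1 = 239.0 − 1.761 = 237.2 μs.
γ_1 = 468.0/237.2 = 1.973; β = √(1 − 1/γ²) = √0.7430.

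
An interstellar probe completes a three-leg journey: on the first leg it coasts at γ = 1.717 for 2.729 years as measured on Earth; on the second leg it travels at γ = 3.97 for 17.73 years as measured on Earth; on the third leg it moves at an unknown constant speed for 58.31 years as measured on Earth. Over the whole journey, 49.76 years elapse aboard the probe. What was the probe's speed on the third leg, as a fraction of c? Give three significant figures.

Leg 1: γ = 1.717; τ_1 = 2.729/1.717 = 1.589 years.
Leg 2: γ = 3.97; τ_2 = 17.73/3.970 = 4.466 years.
Leg 3: speed unknown; τ_3 = 58.31/γ_3.
Total proper time: 1.589 + 4.466 + τ_3 = 49.76, so τ_3 = 49.76 − 6.055 = 43.70 years.
γ_3 = 58.31/43.70 = 1.334; β = √(1 − 1/γ²) = √0.4382.

β = 0.662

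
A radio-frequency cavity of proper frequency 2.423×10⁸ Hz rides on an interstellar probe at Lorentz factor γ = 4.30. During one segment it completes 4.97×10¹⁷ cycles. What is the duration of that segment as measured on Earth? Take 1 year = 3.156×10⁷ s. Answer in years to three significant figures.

Δt = 279 years

γ = 4.30
Proper time for N cycles: τ = N/f = 4.97×10¹⁷/(2.423×10⁸) = 2.051×10⁹ s = 64.99 years.
Lab-frame duration Δt = γτ = 4.300 × 64.99 = 279.5 years.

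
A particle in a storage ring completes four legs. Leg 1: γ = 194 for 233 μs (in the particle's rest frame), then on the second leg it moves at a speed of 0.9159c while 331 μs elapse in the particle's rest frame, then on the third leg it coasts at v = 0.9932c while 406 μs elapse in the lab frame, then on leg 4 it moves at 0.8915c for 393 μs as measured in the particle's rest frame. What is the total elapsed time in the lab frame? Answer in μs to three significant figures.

Leg 1: γ = 194; Δt_1 = 194.0 × 233 = 4.520×10⁴ μs.
Leg 2: γ = 1/√(1 − 0.9159²) = 1/√0.1611 = 2.491; Δt_2 = 2.491 × 331 = 824.6 μs.
Leg 3: 406 μs is already measured in the lab frame.
Leg 4: γ = 1/√(1 − 0.8915²) = 1/√0.2052 = 2.207; Δt_4 = 2.207 × 393 = 867.5 μs.
Total: 4.520×10⁴ + 824.6 + 406.0 + 867.5 μs.

Δt = 4.73×10⁴ μs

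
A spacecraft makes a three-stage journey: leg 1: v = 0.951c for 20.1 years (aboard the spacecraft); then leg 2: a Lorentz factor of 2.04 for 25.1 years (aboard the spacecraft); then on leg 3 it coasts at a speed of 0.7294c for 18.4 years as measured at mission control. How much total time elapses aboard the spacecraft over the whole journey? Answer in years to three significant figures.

Leg 1: 20.1 years is already measured aboard the spacecraft.
Leg 2: 25.1 years is already measured aboard the spacecraft.
Leg 3: γ = 1/√(1 − 0.7294²) = 1/√0.4680 = 1.462; τ_3 = 18.4/1.462 = 12.59 years.
Total: 20.10 + 25.10 + 12.59 years.

τ = 57.8 years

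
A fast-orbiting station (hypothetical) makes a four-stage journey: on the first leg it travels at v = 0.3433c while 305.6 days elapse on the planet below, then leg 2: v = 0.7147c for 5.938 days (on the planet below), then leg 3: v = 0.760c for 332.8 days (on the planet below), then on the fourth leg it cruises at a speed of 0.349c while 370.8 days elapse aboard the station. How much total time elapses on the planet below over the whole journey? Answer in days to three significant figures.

Leg 1: 305.6 days is already measured on the planet below.
Leg 2: 5.938 days is already measured on the planet below.
Leg 3: 332.8 days is already measured on the planet below.
Leg 4: γ = 1/√(1 − 0.349²) = 1/√0.8782 = 1.067; Δt_4 = 1.067 × 370.8 = 395.7 days.
Total: 305.6 + 5.938 + 332.8 + 395.7 days.

Δt = 1040 days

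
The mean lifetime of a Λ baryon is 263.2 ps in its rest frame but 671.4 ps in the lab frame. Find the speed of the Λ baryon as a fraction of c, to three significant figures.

β = 0.920

γ = Δt/τ₀ = 671.4/263.2 = 2.551
β = √(1 − 1/γ²) = √(1 − 0.1537) = √0.8463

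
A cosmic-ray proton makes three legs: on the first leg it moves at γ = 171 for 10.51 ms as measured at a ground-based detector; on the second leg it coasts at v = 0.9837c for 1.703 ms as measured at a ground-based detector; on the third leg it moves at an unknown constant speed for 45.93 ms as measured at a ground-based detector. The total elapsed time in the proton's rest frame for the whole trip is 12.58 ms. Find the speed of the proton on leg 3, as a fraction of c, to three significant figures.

β = 0.964

Leg 1: γ = 171; τ_1 = 10.51/171.0 = 0.06146 ms.
Leg 2: γ = 1/√(1 − 0.9837²) = 1/√0.03233 = 5.561; τ_2 = 1.703/5.561 = 0.3062 ms.
Leg 3: speed unknown; τ_3 = 45.93/γ_3.
Total proper time: 0.06146 + 0.3062 + τ_3 = 12.58, so τ_3 = 12.58 − 0.3677 = 12.21 ms.
γ_3 = 45.93/12.21 = 3.761; β = √(1 − 1/γ²) = √0.9293.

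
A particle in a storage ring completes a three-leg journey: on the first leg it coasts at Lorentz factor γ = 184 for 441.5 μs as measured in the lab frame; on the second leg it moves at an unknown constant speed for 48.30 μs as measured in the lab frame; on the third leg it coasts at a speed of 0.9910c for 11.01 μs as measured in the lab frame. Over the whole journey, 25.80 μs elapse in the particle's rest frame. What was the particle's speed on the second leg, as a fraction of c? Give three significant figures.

β = 0.891

Leg 1: γ = 184; τ_1 = 441.5/184.0 = 2.399 μs.
Leg 2: speed unknown; τ_2 = 48.30/γ_2.
Leg 3: γ = 1/√(1 − 0.9910²) = 1/√0.01792 = 7.470; τ_3 = 11.01/7.470 = 1.474 μs.
Total proper time: 2.399 + τ_2 + 1.474 = 25.80, so τ_2 = 25.80 − 3.873 = 21.93 μs.
γ_2 = 48.30/21.93 = 2.203; β = √(1 − 1/γ²) = √0.7939.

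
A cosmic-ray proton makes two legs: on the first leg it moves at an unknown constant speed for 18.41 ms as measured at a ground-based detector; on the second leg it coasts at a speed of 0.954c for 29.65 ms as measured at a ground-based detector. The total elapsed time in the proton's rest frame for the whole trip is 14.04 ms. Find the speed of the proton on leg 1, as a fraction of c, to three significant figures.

β = 0.960

Leg 1: speed unknown; τ_1 = 18.41/γ_1.
Leg 2: γ = 1/√(1 − 0.954²) = 1/√0.08988 = 3.335; τ_2 = 29.65/3.335 = 8.889 ms.
Total proper time: τ_1 + 8.889 = 14.04, so τ_1 = 14.04 − 8.889 = 5.151 ms.
γ_1 = 18.41/5.151 = 3.574; β = √(1 − 1/γ²) = √0.9217.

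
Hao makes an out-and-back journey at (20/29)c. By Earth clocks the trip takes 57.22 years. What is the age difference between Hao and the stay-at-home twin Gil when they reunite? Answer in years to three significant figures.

γ = 1/√(1 − (20/29)²) = 29/21 ≈ 1.381
Hao's elapsed proper time: τ = 57.22/1.381 = 41.44 years.
Age gap = Δt − τ = 57.22 − 41.44 years.

Δt − τ = 15.8 years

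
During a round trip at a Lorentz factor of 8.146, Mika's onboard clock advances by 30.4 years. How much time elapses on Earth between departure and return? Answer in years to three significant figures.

γ = 8.146
Earth-frame duration is the dilated interval: Δt = γτ = 8.146 × 30.4 years.

Δt = 248 years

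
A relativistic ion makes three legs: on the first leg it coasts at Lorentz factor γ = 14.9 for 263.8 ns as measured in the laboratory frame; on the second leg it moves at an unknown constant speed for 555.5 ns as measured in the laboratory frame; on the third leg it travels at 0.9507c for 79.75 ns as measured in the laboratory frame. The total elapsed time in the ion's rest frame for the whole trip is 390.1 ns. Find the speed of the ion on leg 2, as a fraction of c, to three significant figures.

β = 0.780

Leg 1: γ = 14.9; τ_1 = 263.8/14.90 = 17.70 ns.
Leg 2: speed unknown; τ_2 = 555.5/γ_2.
Leg 3: γ = 1/√(1 − 0.9507²) = 1/√0.09617 = 3.225; τ_3 = 79.75/3.225 = 24.73 ns.
Total proper time: 17.70 + τ_2 + 24.73 = 390.1, so τ_2 = 390.1 − 42.44 = 347.7 ns.
γ_2 = 555.5/347.7 = 1.598; β = √(1 − 1/γ²) = √0.6083.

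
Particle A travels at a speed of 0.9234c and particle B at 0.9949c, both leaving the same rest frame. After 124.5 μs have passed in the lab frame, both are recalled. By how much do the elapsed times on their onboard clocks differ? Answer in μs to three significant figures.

|τ_A − τ_B| = 35.2 μs

A: γ = 1/√(1 − 0.9234²) = 1/√0.1473 = 2.605; τ_A = 124.5/2.605 = 47.79 μs.
B: γ = 1/√(1 − 0.9949²) = 1/√0.01017 = 9.914; τ_B = 124.5/9.914 = 12.56 μs.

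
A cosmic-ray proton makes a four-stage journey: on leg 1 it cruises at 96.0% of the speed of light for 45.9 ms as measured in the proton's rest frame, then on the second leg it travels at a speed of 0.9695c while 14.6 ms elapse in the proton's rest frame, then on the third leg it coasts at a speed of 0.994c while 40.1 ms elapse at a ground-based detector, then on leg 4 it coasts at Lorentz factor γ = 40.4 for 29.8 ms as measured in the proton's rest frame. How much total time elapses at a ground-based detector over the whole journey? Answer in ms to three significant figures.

Δt = 1470 ms

Leg 1: β = 0.960; γ = 1/√(1 − 0.960²) = 1/√0.07840 = 3.571; Δt_1 = 3.571 × 45.9 = 163.9 ms.
Leg 2: γ = 1/√(1 − 0.9695²) = 1/√0.06007 = 4.080; Δt_2 = 4.080 × 14.6 = 59.57 ms.
Leg 3: 40.1 ms is already measured at a ground-based detector.
Leg 4: γ = 40.4; Δt_4 = 40.40 × 29.8 = 1204 ms.
Total: 163.9 + 59.57 + 40.10 + 1204 ms.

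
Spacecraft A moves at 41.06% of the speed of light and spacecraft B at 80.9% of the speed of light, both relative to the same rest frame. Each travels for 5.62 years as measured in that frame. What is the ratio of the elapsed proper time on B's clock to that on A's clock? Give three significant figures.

A: β = 0.4106; γ = 1/√(1 − 0.4106²) = 1/√0.8314 = 1.097. B: β = 0.809; γ = 1/√(1 − 0.809²) = 1/√0.3455 = 1.701.
τ_A/τ_B = γ_B/γ_A = 1.701/1.097 = 1.551, so τ_B/τ_A = 0.6447.

τ_B/τ_A = 0.645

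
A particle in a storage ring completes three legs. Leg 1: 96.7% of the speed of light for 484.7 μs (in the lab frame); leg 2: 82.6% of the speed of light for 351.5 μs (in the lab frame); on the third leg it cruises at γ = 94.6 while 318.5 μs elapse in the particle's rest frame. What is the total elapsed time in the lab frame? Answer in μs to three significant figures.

Leg 1: 484.7 μs is already measured in the lab frame.
Leg 2: 351.5 μs is already measured in the lab frame.
Leg 3: γ = 94.6; Δt_3 = 94.60 × 318.5 = 3.013×10⁴ μs.
Total: 484.7 + 351.5 + 3.013×10⁴ μs.

Δt = 3.10×10⁴ μs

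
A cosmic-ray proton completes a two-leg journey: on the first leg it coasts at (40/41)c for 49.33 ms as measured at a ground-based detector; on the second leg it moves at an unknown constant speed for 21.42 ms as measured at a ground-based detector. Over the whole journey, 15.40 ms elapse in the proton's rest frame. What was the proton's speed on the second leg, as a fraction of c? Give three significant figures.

Leg 1: γ = 1/√(1 − (40/41)²) = 41/9 ≈ 4.556; τ_1 = 49.33/4.556 = 10.83 ms.
Leg 2: speed unknown; τ_2 = 21.42/γ_2.
Total proper time: 10.83 + τ_2 = 15.40, so τ_2 = 15.40 − 10.83 = 4.571 ms.
γ_2 = 21.42/4.571 = 4.686; β = √(1 − 1/γ²) = √0.9545.

β = 0.977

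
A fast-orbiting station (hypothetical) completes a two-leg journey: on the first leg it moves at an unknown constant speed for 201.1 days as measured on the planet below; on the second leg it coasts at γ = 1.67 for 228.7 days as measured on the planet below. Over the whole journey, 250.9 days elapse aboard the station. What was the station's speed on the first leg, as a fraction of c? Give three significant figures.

β = 0.824

Leg 1: speed unknown; τ_1 = 201.1/γ_1.
Leg 2: γ = 1.67; τ_2 = 228.7/1.670 = 136.9 days.
Total proper time: τ_1 + 136.9 = 250.9, so τ_1 = 250.9 − 136.9 = 114.0 days.
γ_1 = 201.1/114.0 = 1.765; β = √(1 − 1/γ²) = √0.6789.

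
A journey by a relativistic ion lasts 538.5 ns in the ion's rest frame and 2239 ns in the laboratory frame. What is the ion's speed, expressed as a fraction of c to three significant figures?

The proper time is measured in the ion's rest frame (both events occur at the ion's location); Δt is measured in the laboratory frame. γ = Δt/τ = 2239/538.5 = 4.158.
β = √(1 − 1/γ²) = √(1 − 0.05784) = √0.9422

β = 0.971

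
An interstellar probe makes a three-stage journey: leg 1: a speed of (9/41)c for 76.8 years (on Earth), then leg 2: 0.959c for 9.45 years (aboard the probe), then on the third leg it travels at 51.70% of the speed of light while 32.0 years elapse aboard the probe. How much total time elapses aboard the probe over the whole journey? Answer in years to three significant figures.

τ = 116 years

Leg 1: γ = 1/√(1 − (9/41)²) = 41/40 = 1.025; τ_1 = 76.8/1.025 = 74.93 years.
Leg 2: 9.45 years is already measured aboard the probe.
Leg 3: 32.0 years is already measured aboard the probe.
Total: 74.93 + 9.450 + 32.00 years.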